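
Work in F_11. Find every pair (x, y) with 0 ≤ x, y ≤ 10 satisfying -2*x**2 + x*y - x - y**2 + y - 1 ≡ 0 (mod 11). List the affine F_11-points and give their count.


Affine F_11-points: {(2, 0), (2, 3), (3, 0), (3, 4), (4, 1), (4, 4), (7, 1), (7, 7), (10, 3), (10, 8)}; count = 10.

For each of the 121 pairs (x, y) ∈ F_11², evaluate f(x, y) mod 11. Record the zeros.
  x = 0: [0↦10, 1↦10, 2↦8, 3↦4, 4↦9, 5↦1, 6↦2, 7↦1, 8↦9, 9↦4, 10↦8]  zeros at y ∈ ∅
  x = 1: [0↦7, 1↦8, 2↦7, 3↦4, 4↦10, 5↦3, 6↦5, 7↦5, 8↦3, 9↦10, 10↦4]  zeros at y ∈ ∅
  x = 2: [0↦0, 1↦2, 2↦2, 3↦0, 4↦7, 5↦1, 6↦4, 7↦5, 8↦4, 9↦1, 10↦7]  zeros at y ∈ {0, 3}
  x = 3: [0↦0, 1↦3, 2↦4, 3↦3, 4↦0, 5↦6, 6↦10, 7↦1, 8↦1, 9↦10, 10↦6]  zeros at y ∈ {0, 4}
  x = 4: [0↦7, 1↦0, 2↦2, 3↦2, 4↦0, 5↦7, 6↦1, 7↦4, 8↦5, 9↦4, 10↦1]  zeros at y ∈ {1, 4}
  x = 5: [0↦10, 1↦4, 2↦7, 3↦8, 4↦7, 5↦4, 6↦10, 7↦3, 8↦5, 9↦5, 10↦3]  zeros at y ∈ ∅
  x = 6: [0↦9, 1↦4, 2↦8, 3↦10, 4↦10, 5↦8, 6↦4, 7↦9, 8↦1, 9↦2, 10↦1]  zeros at y ∈ ∅
  x = 7: [0↦4, 1↦0, 2↦5, 3↦8, 4↦9, 5↦8, 6↦5, 7↦0, 8↦4, 9↦6, 10↦6]  zeros at y ∈ {1, 7}
  x = 8: [0↦6, 1↦3, 2↦9, 3↦2, 4↦4, 5↦4, 6↦2, 7↦9, 8↦3, 9↦6, 10↦7]  zeros at y ∈ ∅
  x = 9: [0↦4, 1↦2, 2↦9, 3↦3, 4↦6, 5↦7, 6↦6, 7↦3, 8↦9, 9↦2, 10↦4]  zeros at y ∈ ∅
  x = 10: [0↦9, 1↦8, 2↦5, 3↦0, 4↦4, 5↦6, 6↦6, 7↦4, 8↦0, 9↦5, 10↦8]  zeros at y ∈ {3, 8}
Collecting zeros: affine points = {(2, 0), (2, 3), (3, 0), (3, 4), (4, 1), (4, 4), (7, 1), (7, 7), (10, 3), (10, 8)}.
Total count |C(F_11)_aff| = 10.


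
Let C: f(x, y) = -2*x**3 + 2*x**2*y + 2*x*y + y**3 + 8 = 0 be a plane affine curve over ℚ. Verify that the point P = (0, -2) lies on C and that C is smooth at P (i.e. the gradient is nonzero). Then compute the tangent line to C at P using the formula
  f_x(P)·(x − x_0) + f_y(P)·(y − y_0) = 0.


Tangent line at P: -4*x + 12*y + 24 = 0.

Step 1: f(0, -2) = 0, so P lies on C.
Step 2: partial derivatives
  f_x(x, y) = -6*x**2 + 4*x*y + 2*y, f_y(x, y) = 2*x**2 + 2*x + 3*y**2.
  f_x(P) = -4, f_y(P) = 12 (gradient nonzero, so P is smooth).
Step 3: tangent line at P: -4·(x − 0) + 12·(y − -2) = 0.
Expanding: -4*x + 12*y + 24 = 0.


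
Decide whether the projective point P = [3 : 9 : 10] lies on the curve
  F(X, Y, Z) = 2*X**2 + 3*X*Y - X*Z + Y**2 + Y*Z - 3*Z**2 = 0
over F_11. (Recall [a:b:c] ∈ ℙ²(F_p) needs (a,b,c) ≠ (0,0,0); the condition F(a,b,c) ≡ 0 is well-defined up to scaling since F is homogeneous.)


F(3,9,10) ≡ 6 (mod 11); P is NOT on the curve.

Evaluate F(3, 9, 10) term-by-term (mod 11).
  2*X**2 ↦ 2·9·1·1 = 18
  3*X*Y ↦ 3·3·9·1 = 81
  -X*Z ↦ -1·3·1·10 = -30
  Y**2 ↦ 1·1·81·1 = 81
  Y*Z ↦ 1·1·9·10 = 90
  -3*Z**2 ↦ -3·1·1·100 = -300
Sum: F(3, 9, 10) = (18) + (81) + (-30) + (81) + (90) + (-300) = -60.
Reducing mod 11: -60 ≡ 6 (mod 11).
Since F(a, b, c) ≡ 6 ≠ 0 (mod 11), P does NOT lie on the curve.


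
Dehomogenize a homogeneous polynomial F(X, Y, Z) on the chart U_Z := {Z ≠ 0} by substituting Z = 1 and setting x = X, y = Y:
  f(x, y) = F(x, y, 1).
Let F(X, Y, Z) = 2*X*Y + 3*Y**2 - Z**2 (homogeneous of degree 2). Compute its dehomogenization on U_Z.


f(x, y) = 2*x*y + 3*y**2 - 1

On U_Z we set Z = 1. Each monomial c·X^i·Y^j·Z^k in F becomes c·x^i·y^j·1^k = c·x^i·y^j.
Substituting Z = 1: F(X, Y, 1) = 2*x*y + 3*y**2 - 1.
Note: deg(f) ≤ deg(F) = 2; strict inequality happens when F is divisible by Z (lost terms).


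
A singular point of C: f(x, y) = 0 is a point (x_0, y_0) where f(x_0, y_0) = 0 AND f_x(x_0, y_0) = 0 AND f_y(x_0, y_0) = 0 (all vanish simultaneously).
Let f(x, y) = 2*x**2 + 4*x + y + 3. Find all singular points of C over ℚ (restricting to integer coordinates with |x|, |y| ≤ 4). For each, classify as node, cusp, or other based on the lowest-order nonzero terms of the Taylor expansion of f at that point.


No singular points in the scanned grid; C is smooth there.

Compute partial derivatives:
  f_x = 4*x + 4.
  f_y = 1.
f_y = 1 is a nonzero constant, so f_y never vanishes: no point (x, y) can satisfy f = f_x = f_y = 0. In particular no (x, y) ∈ {−4, ..., 4}² is singular; the curve is smooth.


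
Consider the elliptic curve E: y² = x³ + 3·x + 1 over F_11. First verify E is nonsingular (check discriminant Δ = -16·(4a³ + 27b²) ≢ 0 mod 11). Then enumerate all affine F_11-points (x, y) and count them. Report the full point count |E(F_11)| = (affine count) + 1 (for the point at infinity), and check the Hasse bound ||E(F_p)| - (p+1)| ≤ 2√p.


Affine points = {(0, 1), (0, 10), (1, 4), (1, 7), (2, 2), (2, 9), (3, 2), (3, 9), (4, 0), (5, 3), (5, 8), (6, 2), (6, 9), (8, 3), (8, 8), (9, 3), (9, 8)}; affine count = 17; |E(F_11)| = 18.

Discriminant check: Δ ∝ 4a³ + 27b² = 4·3³ + 27·1² = 4·27 + 27·1 ≡ 3 (mod 11). Nonzero ⇒ E is nonsingular.
For each x ∈ F_11, compute rhs = x³ + 3·x + 1 mod 11, then count y ∈ F_11 with y² ≡ rhs.
  x = 0: rhs = 1, matching y values: 1, 10 (2 points).
  x = 1: rhs = 5, matching y values: 4, 7 (2 points).
  x = 2: rhs = 4, matching y values: 2, 9 (2 points).
  x = 3: rhs = 4, matching y values: 2, 9 (2 points).
  x = 4: rhs = 0, matching y values: 0 (1 points).
  x = 5: rhs = 9, matching y values: 3, 8 (2 points).
  x = 6: rhs = 4, matching y values: 2, 9 (2 points).
  x = 7: rhs = 2, matching y values: none (0 points).
  x = 8: rhs = 9, matching y values: 3, 8 (2 points).
  x = 9: rhs = 9, matching y values: 3, 8 (2 points).
  x = 10: rhs = 8, matching y values: none (0 points).
Total affine count: 17.
Full point count |E(F_11)| = 17 + 1 = 18.
Hasse bound: |18 − (11+1)| = |6| = 6 ≤ 2√11 ≈ 6.6332 ✓.


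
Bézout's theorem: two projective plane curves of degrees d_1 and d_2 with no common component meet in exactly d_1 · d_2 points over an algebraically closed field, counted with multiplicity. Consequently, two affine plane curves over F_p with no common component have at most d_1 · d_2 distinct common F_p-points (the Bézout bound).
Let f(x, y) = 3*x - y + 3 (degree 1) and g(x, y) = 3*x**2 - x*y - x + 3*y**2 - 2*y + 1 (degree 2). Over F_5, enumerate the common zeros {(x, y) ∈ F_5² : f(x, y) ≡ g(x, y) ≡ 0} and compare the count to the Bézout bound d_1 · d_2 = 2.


Common zeros: {(4, 0)}; count = 1; Bézout bound = 2.

deg(f) = 1, deg(g) = 2, so Bézout bound = 2.
Scan x ∈ F_5. For each x, list the y ∈ F_5 with f(x, y) ≡ 0 and those with g(x, y) ≡ 0 (mod 5); the common zeros in that column are the intersection.
  x = 0: f ≡ 0 at y ∈ {3}; g ≡ 0 at y ∈ ∅; common: ∅.
  x = 1: f ≡ 0 at y ∈ {1}; g ≡ 0 at y ∈ ∅; common: ∅.
  x = 2: f ≡ 0 at y ∈ {4}; g ≡ 0 at y ∈ {1, 2}; common: ∅.
  x = 3: f ≡ 0 at y ∈ {2}; g ≡ 0 at y ∈ {0}; common: ∅.
  x = 4: f ≡ 0 at y ∈ {0}; g ≡ 0 at y ∈ {0, 2}; common: {0}.
Collecting: common zeros = {(4, 0)}, so the count is 1.
Comparison with the Bézout bound: 1 ≤ 2 = deg(f)·deg(g), as expected for curves with no common component (the affine F_5-count falls short of the bound because intersections may lie at infinity, over extension fields, or carry multiplicity).


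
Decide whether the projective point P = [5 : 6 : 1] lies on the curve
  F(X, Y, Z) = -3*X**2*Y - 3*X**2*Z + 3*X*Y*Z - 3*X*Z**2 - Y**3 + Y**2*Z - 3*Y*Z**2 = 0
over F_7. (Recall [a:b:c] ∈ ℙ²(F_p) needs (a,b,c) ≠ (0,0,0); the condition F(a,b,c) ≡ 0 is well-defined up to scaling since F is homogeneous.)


F(5,6,1) ≡ 3 (mod 7); P is NOT on the curve.

Evaluate F(5, 6, 1) term-by-term (mod 7).
  -3*X**2*Y ↦ -3·25·6·1 = -450
  -3*X**2*Z ↦ -3·25·1·1 = -75
  3*X*Y*Z ↦ 3·5·6·1 = 90
  -3*X*Z**2 ↦ -3·5·1·1 = -15
  -Y**3 ↦ -1·1·216·1 = -216
  Y**2*Z ↦ 1·1·36·1 = 36
  -3*Y*Z**2 ↦ -3·1·6·1 = -18
Sum: F(5, 6, 1) = (-450) + (-75) + (90) + (-15) + (-216) + (36) + (-18) = -648.
Reducing mod 7: -648 ≡ 3 (mod 7).
Since F(a, b, c) ≡ 3 ≠ 0 (mod 7), P does NOT lie on the curve.


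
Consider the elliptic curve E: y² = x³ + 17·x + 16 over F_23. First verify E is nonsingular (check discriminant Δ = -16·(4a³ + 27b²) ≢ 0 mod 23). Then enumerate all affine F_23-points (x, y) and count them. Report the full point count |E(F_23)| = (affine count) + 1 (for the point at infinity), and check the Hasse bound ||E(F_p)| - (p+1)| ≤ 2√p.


Affine points = {(0, 4), (0, 19), (2, 9), (2, 14), (3, 5), (3, 18), (6, 9), (6, 14), (7, 8), (7, 15), (9, 1), (9, 22), (10, 6), (10, 17), (11, 4), (11, 19), (12, 4), (12, 19), (14, 10), (14, 13), (15, 9), (15, 14), (18, 6), (18, 17)}; affine count = 24; |E(F_23)| = 25.

Discriminant check: Δ ∝ 4a³ + 27b² = 4·17³ + 27·16² = 4·4913 + 27·256 ≡ 22 (mod 23). Nonzero ⇒ E is nonsingular.
For each x ∈ F_23, compute rhs = x³ + 17·x + 16 mod 23, then count y ∈ F_23 with y² ≡ rhs.
  x = 0: rhs = 16, matching y values: 4, 19 (2 points).
  x = 1: rhs = 11, matching y values: none (0 points).
  x = 2: rhs = 12, matching y values: 9, 14 (2 points).
  x = 3: rhs = 2, matching y values: 5, 18 (2 points).
  x = 4: rhs = 10, matching y values: none (0 points).
  x = 5: rhs = 19, matching y values: none (0 points).
  x = 6: rhs = 12, matching y values: 9, 14 (2 points).
  x = 7: rhs = 18, matching y values: 8, 15 (2 points).
  x = 8: rhs = 20, matching y values: none (0 points).
  x = 9: rhs = 1, matching y values: 1, 22 (2 points).
  x = 10: rhs = 13, matching y values: 6, 17 (2 points).
  x = 11: rhs = 16, matching y values: 4, 19 (2 points).
  x = 12: rhs = 16, matching y values: 4, 19 (2 points).
  x = 13: rhs = 19, matching y values: none (0 points).
  x = 14: rhs = 8, matching y values: 10, 13 (2 points).
  x = 15: rhs = 12, matching y values: 9, 14 (2 points).
  x = 16: rhs = 14, matching y values: none (0 points).
  x = 17: rhs = 20, matching y values: none (0 points).
  x = 18: rhs = 13, matching y values: 6, 17 (2 points).
  x = 19: rhs = 22, matching y values: none (0 points).
  x = 20: rhs = 7, matching y values: none (0 points).
  x = 21: rhs = 20, matching y values: none (0 points).
  x = 22: rhs = 21, matching y values: none (0 points).
Total affine count: 24.
Full point count |E(F_23)| = 24 + 1 = 25.
Hasse bound: |25 − (23+1)| = |1| = 1 ≤ 2√23 ≈ 9.5917 ✓.


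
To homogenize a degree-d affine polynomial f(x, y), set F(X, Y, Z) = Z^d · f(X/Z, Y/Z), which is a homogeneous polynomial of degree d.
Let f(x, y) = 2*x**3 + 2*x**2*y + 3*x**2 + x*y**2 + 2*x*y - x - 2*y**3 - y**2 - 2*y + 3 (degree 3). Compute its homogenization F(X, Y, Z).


F(X, Y, Z) = 2*X**3 + 2*X**2*Y + 3*X**2*Z + X*Y**2 + 2*X*Y*Z - X*Z**2 - 2*Y**3 - Y**2*Z - 2*Y*Z**2 + 3*Z**3

deg(f) = 3.
Substitute x = X/Z, y = Y/Z into f, then multiply by Z^3.
  monomial 2·x^3·y^0 ↦ 2·X^3·Y^0·Z^0.
  monomial 2·x^2·y^1 ↦ 2·X^2·Y^1·Z^0.
  monomial 3·x^2·y^0 ↦ 3·X^2·Y^0·Z^1.
  monomial 1·x^1·y^2 ↦ 1·X^1·Y^2·Z^0.
  monomial 2·x^1·y^1 ↦ 2·X^1·Y^1·Z^1.
  monomial -1·x^1·y^0 ↦ -1·X^1·Y^0·Z^2.
  monomial -2·x^0·y^3 ↦ -2·X^0·Y^3·Z^0.
  monomial -1·x^0·y^2 ↦ -1·X^0·Y^2·Z^1.
  monomial -2·x^0·y^1 ↦ -2·X^0·Y^1·Z^2.
  monomial 3·x^0·y^0 ↦ 3·X^0·Y^0·Z^3.
Collecting: F(X, Y, Z) = 2*X**3 + 2*X**2*Y + 3*X**2*Z + X*Y**2 + 2*X*Y*Z - X*Z**2 - 2*Y**3 - Y**2*Z - 2*Y*Z**2 + 3*Z**3.


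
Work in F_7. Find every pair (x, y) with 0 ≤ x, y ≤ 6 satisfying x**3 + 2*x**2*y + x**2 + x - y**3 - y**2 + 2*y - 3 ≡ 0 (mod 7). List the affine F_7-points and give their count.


Affine F_7-points: {(1, 0), (3, 5), (4, 3), (5, 4), (6, 3)}; count = 5.

For each of the 49 pairs (x, y) ∈ F_7², evaluate f(x, y) mod 7. Record the zeros.
  x = 0: [0↦4, 1↦4, 2↦3, 3↦2, 4↦2, 5↦4, 6↦2]  zeros at y ∈ ∅
  x = 1: [0↦0, 1↦2, 2↦3, 3↦4, 4↦6, 5↦3, 6↦3]  zeros at y ∈ {0}
  x = 2: [0↦4, 1↦5, 2↦5, 3↦5, 4↦6, 5↦2, 6↦1]  zeros at y ∈ ∅
  x = 3: [0↦1, 1↦5, 2↦1, 3↦4, 4↦1, 5↦0, 6↦2]  zeros at y ∈ {5}
  x = 4: [0↦4, 1↦1, 2↦4, 3↦0, 4↦4, 5↦3, 6↦5]  zeros at y ∈ {3}
  x = 5: [0↦5, 1↦6, 2↦6, 3↦6, 4↦0, 5↦3, 6↦2]  zeros at y ∈ {4}
  x = 6: [0↦3, 1↦5, 2↦6, 3↦0, 4↦2, 5↦6, 6↦6]  zeros at y ∈ {3}
Collecting zeros: affine points = {(1, 0), (3, 5), (4, 3), (5, 4), (6, 3)}.
Total count |C(F_7)_aff| = 5.


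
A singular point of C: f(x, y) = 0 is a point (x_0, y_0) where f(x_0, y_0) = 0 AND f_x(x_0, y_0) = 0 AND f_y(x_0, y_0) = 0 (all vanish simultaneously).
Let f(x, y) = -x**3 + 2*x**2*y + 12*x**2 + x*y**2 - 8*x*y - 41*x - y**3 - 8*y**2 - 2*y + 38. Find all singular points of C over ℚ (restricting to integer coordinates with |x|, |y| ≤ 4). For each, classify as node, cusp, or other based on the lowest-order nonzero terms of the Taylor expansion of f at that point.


Singular points: {(3, -2)}; classification: node.

Compute partial derivatives:
  f_x = -3*x**2 + 4*x*y + 24*x + y**2 - 8*y - 41.
  f_y = 2*x**2 + 2*x*y - 8*x - 3*y**2 - 16*y - 2.
Scan x_0 ∈ {−4, ..., 4}. For each x_0, f_y(x_0, y) is a polynomial in y; find its integer roots y ∈ {−4, ..., 4}, then test f_x and f at those candidates.
  x = -4: f_y(-4, y) = -3*y**2 - 24*y + 62; no integer root y with |y| ≤ 4.
  x = -3: f_y(-3, y) = -3*y**2 - 22*y + 40; no integer root y with |y| ≤ 4.
  x = -2: f_y(-2, y) = -3*y**2 - 20*y + 22; no integer root y with |y| ≤ 4.
  x = -1: f_y(-1, y) = -3*y**2 - 18*y + 8; no integer root y with |y| ≤ 4.
  x = 0: f_y(0, y) = -3*y**2 - 16*y - 2; no integer root y with |y| ≤ 4.
  x = 1: f_y(1, y) = -3*y**2 - 14*y - 8; vanishes at y ∈ {-4}. (1, -4): f_x = 12 ≠ 0.
  x = 2: f_y(2, y) = -3*y**2 - 12*y - 10; no integer root y with |y| ≤ 4.
  x = 3: f_y(3, y) = -3*y**2 - 10*y - 8; vanishes at y ∈ {-2}. (3, -2): f_x = 0, f = 0 — SINGULAR.
  x = 4: f_y(4, y) = -3*y**2 - 8*y - 2; no integer root y with |y| ≤ 4.
Only singular point on the grid: (3, -2).
Classify: substitute x = 3 + u, y = -2 + v and expand: f = -u**3 + 2*u**2*v - u**2 + u*v**2 - v**3 + v**2.
No constant or linear terms (consistent with a singular point). Quadratic part: -u**2 + v**2. Cubic part: -u**3 + 2*u**2*v + u*v**2 - v**3.
The quadratic part v**2 - u**2 = (v − u)(v + u) splits into two distinct linear factors, so there are two distinct tangent lines y − -2 = ±(x − 3) — this is a node (ordinary double point).
Classification: node.


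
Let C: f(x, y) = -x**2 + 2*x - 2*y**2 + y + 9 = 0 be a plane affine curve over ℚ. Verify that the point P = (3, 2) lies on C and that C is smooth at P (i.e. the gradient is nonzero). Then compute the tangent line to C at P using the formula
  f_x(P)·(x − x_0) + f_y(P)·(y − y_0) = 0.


Tangent line at P: -4*x - 7*y + 26 = 0.

Step 1: f(3, 2) = 0, so P lies on C.
Step 2: partial derivatives
  f_x(x, y) = 2 - 2*x, f_y(x, y) = 1 - 4*y.
  f_x(P) = -4, f_y(P) = -7 (gradient nonzero, so P is smooth).
Step 3: tangent line at P: -4·(x − 3) + -7·(y − 2) = 0.
Expanding: -4*x - 7*y + 26 = 0.


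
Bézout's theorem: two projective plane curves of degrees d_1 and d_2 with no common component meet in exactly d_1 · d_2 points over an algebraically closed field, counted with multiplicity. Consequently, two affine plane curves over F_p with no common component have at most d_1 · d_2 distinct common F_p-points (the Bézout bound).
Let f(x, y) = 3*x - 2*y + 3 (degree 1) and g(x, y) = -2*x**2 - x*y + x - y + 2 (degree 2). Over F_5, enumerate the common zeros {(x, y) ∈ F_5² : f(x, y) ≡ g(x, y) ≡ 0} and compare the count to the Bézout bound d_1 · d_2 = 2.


Common zeros: {(1, 3), (2, 2)}; count = 2; Bézout bound = 2.

deg(f) = 1, deg(g) = 2, so Bézout bound = 2.
Scan x ∈ F_5. For each x, list the y ∈ F_5 with f(x, y) ≡ 0 and those with g(x, y) ≡ 0 (mod 5); the common zeros in that column are the intersection.
  x = 0: f ≡ 0 at y ∈ {4}; g ≡ 0 at y ∈ {2}; common: ∅.
  x = 1: f ≡ 0 at y ∈ {3}; g ≡ 0 at y ∈ {3}; common: {3}.
  x = 2: f ≡ 0 at y ∈ {2}; g ≡ 0 at y ∈ {2}; common: {2}.
  x = 3: f ≡ 0 at y ∈ {1}; g ≡ 0 at y ∈ {3}; common: ∅.
  x = 4: f ≡ 0 at y ∈ {0}; g ≡ 0 at y ∈ ∅; common: ∅.
Collecting: common zeros = {(1, 3), (2, 2)}, so the count is 2.
Comparison with the Bézout bound: 2 ≤ 2 = deg(f)·deg(g), as expected for curves with no common component (the bound is attained).


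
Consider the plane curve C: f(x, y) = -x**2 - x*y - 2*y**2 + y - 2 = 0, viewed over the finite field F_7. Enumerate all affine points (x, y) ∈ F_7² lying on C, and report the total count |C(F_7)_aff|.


Affine F_7-points: {(1, 3), (1, 4), (2, 4), (2, 6), (3, 3), (6, 2), (6, 6)}; count = 7.

For each of the 49 pairs (x, y) ∈ F_7², evaluate f(x, y) mod 7. Record the zeros.
  x = 0: [0↦5, 1↦4, 2↦6, 3↦4, 4↦5, 5↦2, 6↦2]  zeros at y ∈ ∅
  x = 1: [0↦4, 1↦2, 2↦3, 3↦0, 4↦0, 5↦3, 6↦2]  zeros at y ∈ {3, 4}
  x = 2: [0↦1, 1↦5, 2↦5, 3↦1, 4↦0, 5↦2, 6↦0]  zeros at y ∈ {4, 6}
  x = 3: [0↦3, 1↦6, 2↦5, 3↦0, 4↦5, 5↦6, 6↦3]  zeros at y ∈ {3}
  x = 4: [0↦3, 1↦5, 2↦3, 3↦4, 4↦1, 5↦1, 6↦4]  zeros at y ∈ ∅
  x = 5: [0↦1, 1↦2, 2↦6, 3↦6, 4↦2, 5↦1, 6↦3]  zeros at y ∈ ∅
  x = 6: [0↦4, 1↦4, 2↦0, 3↦6, 4↦1, 5↦6, 6↦0]  zeros at y ∈ {2, 6}
Collecting zeros: affine points = {(1, 3), (1, 4), (2, 4), (2, 6), (3, 3), (6, 2), (6, 6)}.
Total count |C(F_7)_aff| = 7.


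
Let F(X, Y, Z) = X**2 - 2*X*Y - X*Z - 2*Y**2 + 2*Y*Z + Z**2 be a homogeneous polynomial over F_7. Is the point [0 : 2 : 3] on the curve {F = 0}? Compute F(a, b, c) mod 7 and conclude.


F(0,2,3) ≡ 6 (mod 7); P is NOT on the curve.

Evaluate F(0, 2, 3) term-by-term (mod 7).
  X**2 ↦ 1·0·1·1 = 0
  -2*X*Y ↦ -2·0·2·1 = 0
  -X*Z ↦ -1·0·1·3 = 0
  -2*Y**2 ↦ -2·1·4·1 = -8
  2*Y*Z ↦ 2·1·2·3 = 12
  Z**2 ↦ 1·1·1·9 = 9
Sum: F(0, 2, 3) = (0) + (0) + (0) + (-8) + (12) + (9) = 13.
Reducing mod 7: 13 ≡ 6 (mod 7).
Since F(a, b, c) ≡ 6 ≠ 0 (mod 7), P does NOT lie on the curve.


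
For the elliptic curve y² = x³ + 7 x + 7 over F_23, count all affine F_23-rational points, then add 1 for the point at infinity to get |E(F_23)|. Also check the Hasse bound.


Affine points = {(2, 11), (2, 12), (3, 3), (3, 20), (5, 11), (5, 12), (6, 9), (6, 14), (7, 10), (7, 13), (8, 0), (11, 9), (11, 14), (12, 5), (12, 18), (13, 8), (13, 15), (16, 11), (16, 12), (17, 5), (17, 18), (18, 10), (18, 13), (21, 10), (21, 13)}; affine count = 25; |E(F_23)| = 26.

Discriminant check: Δ ∝ 4a³ + 27b² = 4·7³ + 27·7² = 4·343 + 27·49 ≡ 4 (mod 23). Nonzero ⇒ E is nonsingular.
For each x ∈ F_23, compute rhs = x³ + 7·x + 7 mod 23, then count y ∈ F_23 with y² ≡ rhs.
  x = 0: rhs = 7, matching y values: none (0 points).
  x = 1: rhs = 15, matching y values: none (0 points).
  x = 2: rhs = 6, matching y values: 11, 12 (2 points).
  x = 3: rhs = 9, matching y values: 3, 20 (2 points).
  x = 4: rhs = 7, matching y values: none (0 points).
  x = 5: rhs = 6, matching y values: 11, 12 (2 points).
  x = 6: rhs = 12, matching y values: 9, 14 (2 points).
  x = 7: rhs = 8, matching y values: 10, 13 (2 points).
  x = 8: rhs = 0, matching y values: 0 (1 points).
  x = 9: rhs = 17, matching y values: none (0 points).
  x = 10: rhs = 19, matching y values: none (0 points).
  x = 11: rhs = 12, matching y values: 9, 14 (2 points).
  x = 12: rhs = 2, matching y values: 5, 18 (2 points).
  x = 13: rhs = 18, matching y values: 8, 15 (2 points).
  x = 14: rhs = 20, matching y values: none (0 points).
  x = 15: rhs = 14, matching y values: none (0 points).
  x = 16: rhs = 6, matching y values: 11, 12 (2 points).
  x = 17: rhs = 2, matching y values: 5, 18 (2 points).
  x = 18: rhs = 8, matching y values: 10, 13 (2 points).
  x = 19: rhs = 7, matching y values: none (0 points).
  x = 20: rhs = 5, matching y values: none (0 points).
  x = 21: rhs = 8, matching y values: 10, 13 (2 points).
  x = 22: rhs = 22, matching y values: none (0 points).
Total affine count: 25.
Full point count |E(F_23)| = 25 + 1 = 26.
Hasse bound: |26 − (23+1)| = |2| = 2 ≤ 2√23 ≈ 9.5917 ✓.


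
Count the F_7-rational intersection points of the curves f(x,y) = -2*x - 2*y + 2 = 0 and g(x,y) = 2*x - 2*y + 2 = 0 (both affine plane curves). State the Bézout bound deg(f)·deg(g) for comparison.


Common zeros: {(0, 1)}; count = 1; Bézout bound = 1.

deg(f) = 1, deg(g) = 1, so Bézout bound = 1.
Scan x ∈ F_7. For each x, list the y ∈ F_7 with f(x, y) ≡ 0 and those with g(x, y) ≡ 0 (mod 7); the common zeros in that column are the intersection.
  x = 0: f ≡ 0 at y ∈ {1}; g ≡ 0 at y ∈ {1}; common: {1}.
  x = 1: f ≡ 0 at y ∈ {0}; g ≡ 0 at y ∈ {2}; common: ∅.
  x = 2: f ≡ 0 at y ∈ {6}; g ≡ 0 at y ∈ {3}; common: ∅.
  x = 3: f ≡ 0 at y ∈ {5}; g ≡ 0 at y ∈ {4}; common: ∅.
  x = 4: f ≡ 0 at y ∈ {4}; g ≡ 0 at y ∈ {5}; common: ∅.
  x = 5: f ≡ 0 at y ∈ {3}; g ≡ 0 at y ∈ {6}; common: ∅.
  x = 6: f ≡ 0 at y ∈ {2}; g ≡ 0 at y ∈ {0}; common: ∅.
Collecting: common zeros = {(0, 1)}, so the count is 1.
Comparison with the Bézout bound: 1 ≤ 1 = deg(f)·deg(g), as expected for curves with no common component (the bound is attained).


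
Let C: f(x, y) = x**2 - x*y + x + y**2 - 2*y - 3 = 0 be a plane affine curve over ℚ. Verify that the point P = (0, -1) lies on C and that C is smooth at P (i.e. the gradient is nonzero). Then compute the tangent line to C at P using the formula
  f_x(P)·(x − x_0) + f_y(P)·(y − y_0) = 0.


Tangent line at P: 2*x - 4*y - 4 = 0.

Step 1: f(0, -1) = 0, so P lies on C.
Step 2: partial derivatives
  f_x(x, y) = 2*x - y + 1, f_y(x, y) = -x + 2*y - 2.
  f_x(P) = 2, f_y(P) = -4 (gradient nonzero, so P is smooth).
Step 3: tangent line at P: 2·(x − 0) + -4·(y − -1) = 0.
Expanding: 2*x - 4*y - 4 = 0.


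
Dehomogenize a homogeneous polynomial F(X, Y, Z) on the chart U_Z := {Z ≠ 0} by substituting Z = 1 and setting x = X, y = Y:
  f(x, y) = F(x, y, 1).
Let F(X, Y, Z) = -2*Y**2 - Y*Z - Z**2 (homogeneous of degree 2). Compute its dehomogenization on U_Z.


f(x, y) = -2*y**2 - y - 1

On U_Z we set Z = 1. Each monomial c·X^i·Y^j·Z^k in F becomes c·x^i·y^j·1^k = c·x^i·y^j.
Substituting Z = 1: F(X, Y, 1) = -2*y**2 - y - 1.
Note: deg(f) ≤ deg(F) = 2; strict inequality happens when F is divisible by Z (lost terms).


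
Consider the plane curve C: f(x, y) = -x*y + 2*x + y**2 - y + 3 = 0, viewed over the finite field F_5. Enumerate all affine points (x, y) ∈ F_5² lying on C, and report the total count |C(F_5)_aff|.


Affine F_5-points: {(0, 2), (0, 4), (1, 0), (1, 2), (2, 1), (2, 2), (3, 2), (4, 2), (4, 3)}; count = 9.

For each of the 25 pairs (x, y) ∈ F_5², evaluate f(x, y) mod 5. Record the zeros.
  x = 0: [0↦3, 1↦3, 2↦0, 3↦4, 4↦0]  zeros at y ∈ {2, 4}
  x = 1: [0↦0, 1↦4, 2↦0, 3↦3, 4↦3]  zeros at y ∈ {0, 2}
  x = 2: [0↦2, 1↦0, 2↦0, 3↦2, 4↦1]  zeros at y ∈ {1, 2}
  x = 3: [0↦4, 1↦1, 2↦0, 3↦1, 4↦4]  zeros at y ∈ {2}
  x = 4: [0↦1, 1↦2, 2↦0, 3↦0, 4↦2]  zeros at y ∈ {2, 3}
Collecting zeros: affine points = {(0, 2), (0, 4), (1, 0), (1, 2), (2, 1), (2, 2), (3, 2), (4, 2), (4, 3)}.
Total count |C(F_5)_aff| = 9.


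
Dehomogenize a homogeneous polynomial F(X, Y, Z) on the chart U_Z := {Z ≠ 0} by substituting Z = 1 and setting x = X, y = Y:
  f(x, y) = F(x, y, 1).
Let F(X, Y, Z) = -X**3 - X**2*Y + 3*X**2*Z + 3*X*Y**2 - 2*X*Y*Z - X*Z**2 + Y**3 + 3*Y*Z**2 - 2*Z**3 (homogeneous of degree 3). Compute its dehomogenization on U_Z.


f(x, y) = -x**3 - x**2*y + 3*x**2 + 3*x*y**2 - 2*x*y - x + y**3 + 3*y - 2

On U_Z we set Z = 1. Each monomial c·X^i·Y^j·Z^k in F becomes c·x^i·y^j·1^k = c·x^i·y^j.
Substituting Z = 1: F(X, Y, 1) = -x**3 - x**2*y + 3*x**2 + 3*x*y**2 - 2*x*y - x + y**3 + 3*y - 2.
Note: deg(f) ≤ deg(F) = 3; strict inequality happens when F is divisible by Z (lost terms).


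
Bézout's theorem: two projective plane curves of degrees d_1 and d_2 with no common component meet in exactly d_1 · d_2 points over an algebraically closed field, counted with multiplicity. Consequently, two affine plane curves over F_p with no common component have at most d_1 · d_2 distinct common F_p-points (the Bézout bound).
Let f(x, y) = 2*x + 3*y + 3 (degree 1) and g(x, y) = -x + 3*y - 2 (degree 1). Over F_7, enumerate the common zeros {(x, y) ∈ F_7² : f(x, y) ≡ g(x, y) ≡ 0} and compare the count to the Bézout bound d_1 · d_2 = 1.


Common zeros: {(3, 4)}; count = 1; Bézout bound = 1.

deg(f) = 1, deg(g) = 1, so Bézout bound = 1.
Scan x ∈ F_7. For each x, list the y ∈ F_7 with f(x, y) ≡ 0 and those with g(x, y) ≡ 0 (mod 7); the common zeros in that column are the intersection.
  x = 0: f ≡ 0 at y ∈ {6}; g ≡ 0 at y ∈ {3}; common: ∅.
  x = 1: f ≡ 0 at y ∈ {3}; g ≡ 0 at y ∈ {1}; common: ∅.
  x = 2: f ≡ 0 at y ∈ {0}; g ≡ 0 at y ∈ {6}; common: ∅.
  x = 3: f ≡ 0 at y ∈ {4}; g ≡ 0 at y ∈ {4}; common: {4}.
  x = 4: f ≡ 0 at y ∈ {1}; g ≡ 0 at y ∈ {2}; common: ∅.
  x = 5: f ≡ 0 at y ∈ {5}; g ≡ 0 at y ∈ {0}; common: ∅.
  x = 6: f ≡ 0 at y ∈ {2}; g ≡ 0 at y ∈ {5}; common: ∅.
Collecting: common zeros = {(3, 4)}, so the count is 1.
Comparison with the Bézout bound: 1 ≤ 1 = deg(f)·deg(g), as expected for curves with no common component (the bound is attained).


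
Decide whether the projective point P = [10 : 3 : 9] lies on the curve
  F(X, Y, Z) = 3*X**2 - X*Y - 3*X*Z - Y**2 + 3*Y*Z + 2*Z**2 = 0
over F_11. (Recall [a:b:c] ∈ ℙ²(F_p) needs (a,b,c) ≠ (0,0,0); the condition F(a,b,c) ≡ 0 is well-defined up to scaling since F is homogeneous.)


F(10,3,9) ≡ 3 (mod 11); P is NOT on the curve.

Evaluate F(10, 3, 9) term-by-term (mod 11).
  3*X**2 ↦ 3·100·1·1 = 300
  -X*Y ↦ -1·10·3·1 = -30
  -3*X*Z ↦ -3·10·1·9 = -270
  -Y**2 ↦ -1·1·9·1 = -9
  3*Y*Z ↦ 3·1·3·9 = 81
  2*Z**2 ↦ 2·1·1·81 = 162
Sum: F(10, 3, 9) = (300) + (-30) + (-270) + (-9) + (81) + (162) = 234.
Reducing mod 11: 234 ≡ 3 (mod 11).
Since F(a, b, c) ≡ 3 ≠ 0 (mod 11), P does NOT lie on the curve.


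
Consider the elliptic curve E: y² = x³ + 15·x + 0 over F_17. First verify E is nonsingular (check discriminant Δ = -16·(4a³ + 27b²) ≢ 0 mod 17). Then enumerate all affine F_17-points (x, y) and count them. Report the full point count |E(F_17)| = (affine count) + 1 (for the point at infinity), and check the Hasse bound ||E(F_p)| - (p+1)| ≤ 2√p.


Affine points = {(0, 0), (1, 4), (1, 13), (2, 2), (2, 15), (3, 2), (3, 15), (5, 8), (5, 9), (6, 0), (11, 0), (12, 2), (12, 15), (14, 8), (14, 9), (15, 8), (15, 9), (16, 1), (16, 16)}; affine count = 19; |E(F_17)| = 20.

Discriminant check: Δ ∝ 4a³ + 27b² = 4·15³ + 27·0² = 4·3375 + 27·0 ≡ 2 (mod 17). Nonzero ⇒ E is nonsingular.
For each x ∈ F_17, compute rhs = x³ + 15·x + 0 mod 17, then count y ∈ F_17 with y² ≡ rhs.
  x = 0: rhs = 0, matching y values: 0 (1 points).
  x = 1: rhs = 16, matching y values: 4, 13 (2 points).
  x = 2: rhs = 4, matching y values: 2, 15 (2 points).
  x = 3: rhs = 4, matching y values: 2, 15 (2 points).
  x = 4: rhs = 5, matching y values: none (0 points).
  x = 5: rhs = 13, matching y values: 8, 9 (2 points).
  x = 6: rhs = 0, matching y values: 0 (1 points).
  x = 7: rhs = 6, matching y values: none (0 points).
  x = 8: rhs = 3, matching y values: none (0 points).
  x = 9: rhs = 14, matching y values: none (0 points).
  x = 10: rhs = 11, matching y values: none (0 points).
  x = 11: rhs = 0, matching y values: 0 (1 points).
  x = 12: rhs = 4, matching y values: 2, 15 (2 points).
  x = 13: rhs = 12, matching y values: none (0 points).
  x = 14: rhs = 13, matching y values: 8, 9 (2 points).
  x = 15: rhs = 13, matching y values: 8, 9 (2 points).
  x = 16: rhs = 1, matching y values: 1, 16 (2 points).
Total affine count: 19.
Full point count |E(F_17)| = 19 + 1 = 20.
Hasse bound: |20 − (17+1)| = |2| = 2 ≤ 2√17 ≈ 8.2462 ✓.


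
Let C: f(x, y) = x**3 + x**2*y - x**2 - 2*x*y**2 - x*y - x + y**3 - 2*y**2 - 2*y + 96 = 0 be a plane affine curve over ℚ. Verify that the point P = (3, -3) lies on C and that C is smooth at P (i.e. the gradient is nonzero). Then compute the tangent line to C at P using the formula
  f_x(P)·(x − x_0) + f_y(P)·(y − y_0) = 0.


Tangent line at P: -13*x + 79*y + 276 = 0.

Step 1: f(3, -3) = 0, so P lies on C.
Step 2: partial derivatives
  f_x(x, y) = 3*x**2 + 2*x*y - 2*x - 2*y**2 - y - 1, f_y(x, y) = x**2 - 4*x*y - x + 3*y**2 - 4*y - 2.
  f_x(P) = -13, f_y(P) = 79 (gradient nonzero, so P is smooth).
Step 3: tangent line at P: -13·(x − 3) + 79·(y − -3) = 0.
Expanding: -13*x + 79*y + 276 = 0.


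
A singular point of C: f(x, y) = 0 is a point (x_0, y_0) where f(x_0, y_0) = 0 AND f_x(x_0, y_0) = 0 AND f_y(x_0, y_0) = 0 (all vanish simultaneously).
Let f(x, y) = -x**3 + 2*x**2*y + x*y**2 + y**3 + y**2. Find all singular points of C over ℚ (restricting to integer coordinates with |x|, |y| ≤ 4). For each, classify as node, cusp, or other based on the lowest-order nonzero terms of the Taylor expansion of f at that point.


Singular points: {(0, 0)}; classification: cusp.

Compute partial derivatives:
  f_x = -3*x**2 + 4*x*y + y**2.
  f_y = 2*x**2 + 2*x*y + 3*y**2 + 2*y.
Scan x_0 ∈ {−4, ..., 4}. For each x_0, f_y(x_0, y) is a polynomial in y; find its integer roots y ∈ {−4, ..., 4}, then test f_x and f at those candidates.
  x = -4: f_y(-4, y) = 3*y**2 - 6*y + 32; no integer root y with |y| ≤ 4.
  x = -3: f_y(-3, y) = 3*y**2 - 4*y + 18; no integer root y with |y| ≤ 4.
  x = -2: f_y(-2, y) = 3*y**2 - 2*y + 8; no integer root y with |y| ≤ 4.
  x = -1: f_y(-1, y) = 3*y**2 + 2; no integer root y with |y| ≤ 4.
  x = 0: f_y(0, y) = 3*y**2 + 2*y; vanishes at y ∈ {0}. (0, 0): f_x = 0, f = 0 — SINGULAR.
  x = 1: f_y(1, y) = 3*y**2 + 4*y + 2; no integer root y with |y| ≤ 4.
  x = 2: f_y(2, y) = 3*y**2 + 6*y + 8; no integer root y with |y| ≤ 4.
  x = 3: f_y(3, y) = 3*y**2 + 8*y + 18; no integer root y with |y| ≤ 4.
  x = 4: f_y(4, y) = 3*y**2 + 10*y + 32; no integer root y with |y| ≤ 4.
Only singular point on the grid: (0, 0).
Classify: substitute x = 0 + u, y = 0 + v and expand: f = -u**3 + 2*u**2*v + u*v**2 + v**3 + v**2.
No constant or linear terms (consistent with a singular point). Quadratic part: v**2. Cubic part: -u**3 + 2*u**2*v + u*v**2 + v**3.
The quadratic part v**2 is a perfect square, so there is a single (double) tangent line v = 0, i.e. y = 0. Restricting the cubic part to that line (v = 0) leaves -u**3 ≠ 0, so f is not divisible by v and the branch is v² ≈ u**3 to lowest order — this is a cusp.
Classification: cusp.


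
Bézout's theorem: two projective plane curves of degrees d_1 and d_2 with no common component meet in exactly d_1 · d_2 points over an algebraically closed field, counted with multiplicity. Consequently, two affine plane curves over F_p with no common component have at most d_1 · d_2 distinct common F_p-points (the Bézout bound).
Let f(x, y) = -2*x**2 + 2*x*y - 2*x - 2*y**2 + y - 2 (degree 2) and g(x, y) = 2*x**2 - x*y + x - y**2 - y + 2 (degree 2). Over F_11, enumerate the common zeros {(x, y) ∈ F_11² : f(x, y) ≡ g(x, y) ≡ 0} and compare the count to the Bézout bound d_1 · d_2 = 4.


Common zeros: ∅; count = 0; Bézout bound = 4.

deg(f) = 2, deg(g) = 2, so Bézout bound = 4.
Scan x ∈ F_11. For each x, list the y ∈ F_11 with f(x, y) ≡ 0 and those with g(x, y) ≡ 0 (mod 11); the common zeros in that column are the intersection.
  x = 0: f ≡ 0 at y ∈ ∅; g ≡ 0 at y ∈ {1, 9}; common: ∅.
  x = 1: f ≡ 0 at y ∈ {8, 10}; g ≡ 0 at y ∈ ∅; common: ∅.
  x = 2: f ≡ 0 at y ∈ {1, 7}; g ≡ 0 at y ∈ ∅; common: ∅.
  x = 3: f ≡ 0 at y ∈ ∅; g ≡ 0 at y ∈ {2, 5}; common: ∅.
  x = 4: f ≡ 0 at y ∈ {3, 7}; g ≡ 0 at y ∈ {8, 9}; common: ∅.
  x = 5: f ≡ 0 at y ∈ ∅; g ≡ 0 at y ∈ {8}; common: ∅.
  x = 6: f ≡ 0 at y ∈ {4, 8}; g ≡ 0 at y ∈ ∅; common: ∅.
  x = 7: f ≡ 0 at y ∈ ∅; g ≡ 0 at y ∈ ∅; common: ∅.
  x = 8: f ≡ 0 at y ∈ {4, 10}; g ≡ 0 at y ∈ ∅; common: ∅.
  x = 9: f ≡ 0 at y ∈ {1, 3}; g ≡ 0 at y ∈ {6}; common: ∅.
  x = 10: f ≡ 0 at y ∈ ∅; g ≡ 0 at y ∈ {5, 6}; common: ∅.
Collecting: common zeros = ∅, so the count is 0.
Comparison with the Bézout bound: 0 ≤ 4 = deg(f)·deg(g), as expected for curves with no common component (the affine F_11-count falls short of the bound because intersections may lie at infinity, over extension fields, or carry multiplicity).


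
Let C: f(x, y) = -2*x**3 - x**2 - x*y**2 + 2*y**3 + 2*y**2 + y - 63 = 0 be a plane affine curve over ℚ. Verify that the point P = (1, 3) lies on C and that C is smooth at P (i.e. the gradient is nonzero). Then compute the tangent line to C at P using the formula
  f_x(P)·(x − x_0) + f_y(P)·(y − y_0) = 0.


Tangent line at P: -17*x + 61*y - 166 = 0.

Step 1: f(1, 3) = 0, so P lies on C.
Step 2: partial derivatives
  f_x(x, y) = -6*x**2 - 2*x - y**2, f_y(x, y) = -2*x*y + 6*y**2 + 4*y + 1.
  f_x(P) = -17, f_y(P) = 61 (gradient nonzero, so P is smooth).
Step 3: tangent line at P: -17·(x − 1) + 61·(y − 3) = 0.
Expanding: -17*x + 61*y - 166 = 0.


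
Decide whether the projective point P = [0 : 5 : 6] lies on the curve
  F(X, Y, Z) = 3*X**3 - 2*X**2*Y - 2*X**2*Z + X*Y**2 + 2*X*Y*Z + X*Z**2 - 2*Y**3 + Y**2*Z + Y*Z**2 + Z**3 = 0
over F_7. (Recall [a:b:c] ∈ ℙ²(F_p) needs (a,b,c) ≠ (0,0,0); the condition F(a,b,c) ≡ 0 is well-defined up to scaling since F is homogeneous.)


F(0,5,6) ≡ 2 (mod 7); P is NOT on the curve.

Evaluate F(0, 5, 6) term-by-term (mod 7).
  3*X**3 ↦ 3·0·1·1 = 0
  -2*X**2*Y ↦ -2·0·5·1 = 0
  -2*X**2*Z ↦ -2·0·1·6 = 0
  X*Y**2 ↦ 1·0·25·1 = 0
  2*X*Y*Z ↦ 2·0·5·6 = 0
  X*Z**2 ↦ 1·0·1·36 = 0
  -2*Y**3 ↦ -2·1·125·1 = -250
  Y**2*Z ↦ 1·1·25·6 = 150
  Y*Z**2 ↦ 1·1·5·36 = 180
  Z**3 ↦ 1·1·1·216 = 216
Sum: F(0, 5, 6) = (0) + (0) + (0) + (0) + (0) + (0) + (-250) + (150) + (180) + (216) = 296.
Reducing mod 7: 296 ≡ 2 (mod 7).
Since F(a, b, c) ≡ 2 ≠ 0 (mod 7), P does NOT lie on the curve.


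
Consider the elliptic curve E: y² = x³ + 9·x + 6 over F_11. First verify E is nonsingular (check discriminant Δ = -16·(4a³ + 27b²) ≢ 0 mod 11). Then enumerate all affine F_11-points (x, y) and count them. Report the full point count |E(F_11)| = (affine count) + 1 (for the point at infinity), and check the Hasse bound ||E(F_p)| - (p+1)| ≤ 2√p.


Affine points = {(1, 4), (1, 7), (3, 4), (3, 7), (5, 0), (6, 1), (6, 10), (7, 4), (7, 7)}; affine count = 9; |E(F_11)| = 10.

Discriminant check: Δ ∝ 4a³ + 27b² = 4·9³ + 27·6² = 4·729 + 27·36 ≡ 5 (mod 11). Nonzero ⇒ E is nonsingular.
For each x ∈ F_11, compute rhs = x³ + 9·x + 6 mod 11, then count y ∈ F_11 with y² ≡ rhs.
  x = 0: rhs = 6, matching y values: none (0 points).
  x = 1: rhs = 5, matching y values: 4, 7 (2 points).
  x = 2: rhs = 10, matching y values: none (0 points).
  x = 3: rhs = 5, matching y values: 4, 7 (2 points).
  x = 4: rhs = 7, matching y values: none (0 points).
  x = 5: rhs = 0, matching y values: 0 (1 points).
  x = 6: rhs = 1, matching y values: 1, 10 (2 points).
  x = 7: rhs = 5, matching y values: 4, 7 (2 points).
  x = 8: rhs = 7, matching y values: none (0 points).
  x = 9: rhs = 2, matching y values: none (0 points).
  x = 10: rhs = 7, matching y values: none (0 points).
Total affine count: 9.
Full point count |E(F_11)| = 9 + 1 = 10.
Hasse bound: |10 − (11+1)| = |-2| = 2 ≤ 2√11 ≈ 6.6332 ✓.


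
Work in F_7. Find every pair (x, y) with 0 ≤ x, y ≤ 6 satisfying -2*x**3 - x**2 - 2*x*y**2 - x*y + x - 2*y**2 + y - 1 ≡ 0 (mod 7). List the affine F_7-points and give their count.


Affine F_7-points: {(0, 2), (1, 1), (1, 6), (2, 4), (4, 1), (4, 5), (5, 1), (6, 4)}; count = 8.

For each of the 49 pairs (x, y) ∈ F_7², evaluate f(x, y) mod 7. Record the zeros.
  x = 0: [0↦6, 1↦5, 2↦0, 3↦5, 4↦6, 5↦3, 6↦3]  zeros at y ∈ {2}
  x = 1: [0↦4, 1↦0, 2↦2, 3↦3, 4↦3, 5↦2, 6↦0]  zeros at y ∈ {1, 6}
  x = 2: [0↦2, 1↦2, 2↦4, 3↦1, 4↦0, 5↦1, 6↦4]  zeros at y ∈ {4}
  x = 3: [0↦2, 1↦6, 2↦1, 3↦1, 4↦6, 5↦2, 6↦3]  zeros at y ∈ ∅
  x = 4: [0↦6, 1↦0, 2↦2, 3↦5, 4↦2, 5↦0, 6↦6]  zeros at y ∈ {1, 5}
  x = 5: [0↦2, 1↦0, 2↦2, 3↦1, 4↦4, 5↦4, 6↦1]  zeros at y ∈ {1}
  x = 6: [0↦6, 1↦1, 2↦3, 3↦5, 4↦0, 5↦2, 6↦4]  zeros at y ∈ {4}
Collecting zeros: affine points = {(0, 2), (1, 1), (1, 6), (2, 4), (4, 1), (4, 5), (5, 1), (6, 4)}.
Total count |C(F_7)_aff| = 8.


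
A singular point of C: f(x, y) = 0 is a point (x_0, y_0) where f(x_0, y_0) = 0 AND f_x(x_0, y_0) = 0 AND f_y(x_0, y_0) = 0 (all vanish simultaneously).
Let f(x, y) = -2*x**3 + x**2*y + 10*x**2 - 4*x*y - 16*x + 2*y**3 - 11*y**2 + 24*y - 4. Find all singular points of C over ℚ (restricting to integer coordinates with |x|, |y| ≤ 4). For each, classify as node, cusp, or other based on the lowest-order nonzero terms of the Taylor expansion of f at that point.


Singular points: {(2, 2)}; classification: cusp.

Compute partial derivatives:
  f_x = -6*x**2 + 2*x*y + 20*x - 4*y - 16.
  f_y = x**2 - 4*x + 6*y**2 - 22*y + 24.
Scan x_0 ∈ {−4, ..., 4}. For each x_0, f_y(x_0, y) is a polynomial in y; find its integer roots y ∈ {−4, ..., 4}, then test f_x and f at those candidates.
  x = -4: f_y(-4, y) = 6*y**2 - 22*y + 56; no integer root y with |y| ≤ 4.
  x = -3: f_y(-3, y) = 6*y**2 - 22*y + 45; no integer root y with |y| ≤ 4.
  x = -2: f_y(-2, y) = 6*y**2 - 22*y + 36; no integer root y with |y| ≤ 4.
  x = -1: f_y(-1, y) = 6*y**2 - 22*y + 29; no integer root y with |y| ≤ 4.
  x = 0: f_y(0, y) = 6*y**2 - 22*y + 24; no integer root y with |y| ≤ 4.
  x = 1: f_y(1, y) = 6*y**2 - 22*y + 21; no integer root y with |y| ≤ 4.
  x = 2: f_y(2, y) = 6*y**2 - 22*y + 20; vanishes at y ∈ {2}. (2, 2): f_x = 0, f = 0 — SINGULAR.
  x = 3: f_y(3, y) = 6*y**2 - 22*y + 21; no integer root y with |y| ≤ 4.
  x = 4: f_y(4, y) = 6*y**2 - 22*y + 24; no integer root y with |y| ≤ 4.
Only singular point on the grid: (2, 2).
Classify: substitute x = 2 + u, y = 2 + v and expand: f = -2*u**3 + u**2*v + 2*v**3 + v**2.
No constant or linear terms (consistent with a singular point). Quadratic part: v**2. Cubic part: -2*u**3 + u**2*v + 2*v**3.
The quadratic part v**2 is a perfect square, so there is a single (double) tangent line v = 0, i.e. y = 2. Restricting the cubic part to that line (v = 0) leaves -2*u**3 ≠ 0, so f is not divisible by v and the branch is v² ≈ 2*u**3 to lowest order — this is a cusp.
Classification: cusp.


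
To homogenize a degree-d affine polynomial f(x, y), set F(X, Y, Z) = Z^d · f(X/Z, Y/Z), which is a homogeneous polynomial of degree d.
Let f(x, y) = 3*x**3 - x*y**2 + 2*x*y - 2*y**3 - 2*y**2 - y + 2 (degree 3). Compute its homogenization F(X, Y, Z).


F(X, Y, Z) = 3*X**3 - X*Y**2 + 2*X*Y*Z - 2*Y**3 - 2*Y**2*Z - Y*Z**2 + 2*Z**3

deg(f) = 3.
Substitute x = X/Z, y = Y/Z into f, then multiply by Z^3.
  monomial 3·x^3·y^0 ↦ 3·X^3·Y^0·Z^0.
  monomial -1·x^1·y^2 ↦ -1·X^1·Y^2·Z^0.
  monomial 2·x^1·y^1 ↦ 2·X^1·Y^1·Z^1.
  monomial -2·x^0·y^3 ↦ -2·X^0·Y^3·Z^0.
  monomial -2·x^0·y^2 ↦ -2·X^0·Y^2·Z^1.
  monomial -1·x^0·y^1 ↦ -1·X^0·Y^1·Z^2.
  monomial 2·x^0·y^0 ↦ 2·X^0·Y^0·Z^3.
Collecting: F(X, Y, Z) = 3*X**3 - X*Y**2 + 2*X*Y*Z - 2*Y**3 - 2*Y**2*Z - Y*Z**2 + 2*Z**3.


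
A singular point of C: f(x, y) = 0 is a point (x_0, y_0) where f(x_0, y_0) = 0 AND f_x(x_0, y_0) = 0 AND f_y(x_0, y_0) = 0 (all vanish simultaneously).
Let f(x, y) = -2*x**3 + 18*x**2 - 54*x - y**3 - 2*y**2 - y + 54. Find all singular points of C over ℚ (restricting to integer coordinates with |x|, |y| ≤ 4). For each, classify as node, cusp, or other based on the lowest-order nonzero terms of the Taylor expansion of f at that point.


Singular points: {(3, -1)}; classification: cusp.

Compute partial derivatives:
  f_x = -6*x**2 + 36*x - 54.
  f_y = -3*y**2 - 4*y - 1.
Scan x_0 ∈ {−4, ..., 4}. For each x_0, f_y(x_0, y) is a polynomial in y; find its integer roots y ∈ {−4, ..., 4}, then test f_x and f at those candidates.
  x = -4: f_y(-4, y) = -3*y**2 - 4*y - 1; vanishes at y ∈ {-1}. (-4, -1): f_x = -294 ≠ 0.
  x = -3: f_y(-3, y) = -3*y**2 - 4*y - 1; vanishes at y ∈ {-1}. (-3, -1): f_x = -216 ≠ 0.
  x = -2: f_y(-2, y) = -3*y**2 - 4*y - 1; vanishes at y ∈ {-1}. (-2, -1): f_x = -150 ≠ 0.
  x = -1: f_y(-1, y) = -3*y**2 - 4*y - 1; vanishes at y ∈ {-1}. (-1, -1): f_x = -96 ≠ 0.
  x = 0: f_y(0, y) = -3*y**2 - 4*y - 1; vanishes at y ∈ {-1}. (0, -1): f_x = -54 ≠ 0.
  x = 1: f_y(1, y) = -3*y**2 - 4*y - 1; vanishes at y ∈ {-1}. (1, -1): f_x = -24 ≠ 0.
  x = 2: f_y(2, y) = -3*y**2 - 4*y - 1; vanishes at y ∈ {-1}. (2, -1): f_x = -6 ≠ 0.
  x = 3: f_y(3, y) = -3*y**2 - 4*y - 1; vanishes at y ∈ {-1}. (3, -1): f_x = 0, f = 0 — SINGULAR.
  x = 4: f_y(4, y) = -3*y**2 - 4*y - 1; vanishes at y ∈ {-1}. (4, -1): f_x = -6 ≠ 0.
Only singular point on the grid: (3, -1).
Classify: substitute x = 3 + u, y = -1 + v and expand: f = -2*u**3 - v**3 + v**2.
No constant or linear terms (consistent with a singular point). Quadratic part: v**2. Cubic part: -2*u**3 - v**3.
The quadratic part v**2 is a perfect square, so there is a single (double) tangent line v = 0, i.e. y = -1. Restricting the cubic part to that line (v = 0) leaves -2*u**3 ≠ 0, so f is not divisible by v and the branch is v² ≈ 2*u**3 to lowest order — this is a cusp.
Classification: cusp.
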